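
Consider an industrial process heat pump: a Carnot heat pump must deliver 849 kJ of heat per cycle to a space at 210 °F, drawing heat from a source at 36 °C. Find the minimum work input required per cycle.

T_H = 210 °F → (210 − 32) × 5/9 = 98.89 °C = 372.04 K.
T_C = 36 °C → 36 + 273.15 = 309.15 K.
For a reversible heat pump, COP_HP = T_H/(T_H − T_C) = 372.04/62.89 = 5.9158.
W = Q_H/COP_HP = 849/5.9158 = 144 kJ.

W_in ≈ 144 kJ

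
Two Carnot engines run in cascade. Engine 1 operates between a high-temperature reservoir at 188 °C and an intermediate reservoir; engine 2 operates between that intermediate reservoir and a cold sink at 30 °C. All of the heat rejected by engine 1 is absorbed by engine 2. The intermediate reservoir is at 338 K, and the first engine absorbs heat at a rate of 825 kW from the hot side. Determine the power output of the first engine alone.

Ẇ₁ ≈ 220 kW

T_H = 188 °C → 188 + 273.15 = 461.15 K.
T_C = 30 °C → 30 + 273.15 = 303.15 K.
First-stage efficiency η₁ = 1 − T_m/T_H = 1 − 338.00/461.15 = 0.2670.
W₁ = η₁·Q_H = 0.2670 × 825 = 220 kW.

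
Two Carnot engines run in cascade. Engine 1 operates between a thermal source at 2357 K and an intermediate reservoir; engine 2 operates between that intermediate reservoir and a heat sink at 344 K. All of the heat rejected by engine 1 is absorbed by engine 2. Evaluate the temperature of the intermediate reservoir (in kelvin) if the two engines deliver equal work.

For reversible stages Q_m = Q_H·(T_m/T_H). Setting W₁ = Q_H(1 − T_m/T_H) equal to W₂ = Q_m(1 − T_C/T_m) = Q_H·(T_m − T_C)/T_H gives T_H − T_m = T_m − T_C, so T_m = (T_H + T_C)/2 = (2357.00 + 344.00)/2 = 1350 K.

T_m ≈ 1350 K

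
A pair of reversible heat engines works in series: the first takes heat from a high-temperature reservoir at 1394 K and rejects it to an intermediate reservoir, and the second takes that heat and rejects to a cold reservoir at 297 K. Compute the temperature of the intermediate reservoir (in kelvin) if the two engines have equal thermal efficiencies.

T_m ≈ 643 K

Equal efficiencies require 1 − T_m/T_H = 1 − T_C/T_m, i.e. T_m/T_H = T_C/T_m, so T_m = √(T_H·T_C) = √(1394.00 × 297.00) = 643 K.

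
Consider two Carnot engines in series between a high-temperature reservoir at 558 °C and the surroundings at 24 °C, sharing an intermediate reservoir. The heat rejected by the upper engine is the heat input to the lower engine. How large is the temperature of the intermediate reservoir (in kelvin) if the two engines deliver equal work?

T_H = 558 °C → 558 + 273.15 = 831.15 K.
T_C = 24 °C → 24 + 273.15 = 297.15 K.
For reversible stages Q_m = Q_H·(T_m/T_H). Setting W₁ = Q_H(1 − T_m/T_H) equal to W₂ = Q_m(1 − T_C/T_m) = Q_H·(T_m − T_C)/T_H gives T_H − T_m = T_m − T_C, so T_m = (T_H + T_C)/2 = (831.15 + 297.15)/2 = 564 K.

T_m ≈ 564 K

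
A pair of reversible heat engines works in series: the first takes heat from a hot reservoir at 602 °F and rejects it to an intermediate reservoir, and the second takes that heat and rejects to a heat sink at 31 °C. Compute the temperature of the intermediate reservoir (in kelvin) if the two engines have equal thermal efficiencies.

T_m ≈ 424 K

T_H = 602 °F → (602 − 32) × 5/9 = 316.67 °C = 589.82 K.
T_C = 31 °C → 31 + 273.15 = 304.15 K.
Equal efficiencies require 1 − T_m/T_H = 1 − T_C/T_m, i.e. T_m/T_H = T_C/T_m, so T_m = √(T_H·T_C) = √(589.82 × 304.15) = 424 K.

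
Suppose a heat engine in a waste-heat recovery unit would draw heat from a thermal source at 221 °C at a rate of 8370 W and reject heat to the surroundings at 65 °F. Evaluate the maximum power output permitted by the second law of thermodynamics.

Ẇ_max ≈ 3430 W

T_H = 221 °C → 221 + 273.15 = 494.15 K.
T_C = 65 °F → (65 − 32) × 5/9 = 18.33 °C = 291.48 K.
No engine can exceed the Carnot limit: η_max = 1 − T_C/T_H = 1 − 291.48/494.15 = 0.4101.
W_max = η_max · Q_H = 0.4101 × 8370 = 3430 W.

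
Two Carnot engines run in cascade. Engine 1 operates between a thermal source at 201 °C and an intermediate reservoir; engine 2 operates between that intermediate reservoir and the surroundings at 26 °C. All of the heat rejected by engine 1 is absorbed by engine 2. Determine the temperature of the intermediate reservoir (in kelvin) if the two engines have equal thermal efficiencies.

T_m ≈ 377 K

T_H = 201 °C → 201 + 273.15 = 474.15 K.
T_C = 26 °C → 26 + 273.15 = 299.15 K.
Equal efficiencies require 1 − T_m/T_H = 1 − T_C/T_m, i.e. T_m/T_H = T_C/T_m, so T_m = √(T_H·T_C) = √(474.15 × 299.15) = 377 K.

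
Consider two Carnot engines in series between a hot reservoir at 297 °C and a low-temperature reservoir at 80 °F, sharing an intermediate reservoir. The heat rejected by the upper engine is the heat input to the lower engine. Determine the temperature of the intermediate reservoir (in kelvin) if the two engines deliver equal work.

T_m ≈ 435 K

T_H = 297 °C → 297 + 273.15 = 570.15 K.
T_C = 80 °F → (80 − 32) × 5/9 = 26.67 °C = 299.82 K.
For reversible stages Q_m = Q_H·(T_m/T_H). Setting W₁ = Q_H(1 − T_m/T_H) equal to W₂ = Q_m(1 − T_C/T_m) = Q_H·(T_m − T_C)/T_H gives T_H − T_m = T_m − T_C, so T_m = (T_H + T_C)/2 = (570.15 + 299.82)/2 = 435 K.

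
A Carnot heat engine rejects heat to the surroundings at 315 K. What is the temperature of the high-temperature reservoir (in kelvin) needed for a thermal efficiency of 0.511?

From η = 1 − T_C/T_H, solving for T_H gives T_H = T_C/(1 − η) = 315.00/(1 − 0.511) = 644 K.

T_H ≈ 644 K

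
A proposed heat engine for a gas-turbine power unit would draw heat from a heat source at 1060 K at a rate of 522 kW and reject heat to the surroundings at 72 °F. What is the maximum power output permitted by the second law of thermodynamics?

Ẇ_max ≈ 376.5 kW

T_C = 72 °F → (72 − 32) × 5/9 = 22.22 °C = 295.37 K.
By the Carnot theorem, η_max = 1 − T_C/T_H = 1 − 295.37/1060.00 = 0.7213.
W_max = η_max · Q_H = 0.7213 × 522 = 376.5 kW.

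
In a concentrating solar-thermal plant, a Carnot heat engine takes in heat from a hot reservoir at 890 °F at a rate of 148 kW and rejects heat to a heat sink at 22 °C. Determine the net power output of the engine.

T_H = 890 °F → (890 − 32) × 5/9 = 476.67 °C = 749.82 K.
T_C = 22 °C → 22 + 273.15 = 295.15 K.
Carnot efficiency: η = 1 − T_C/T_H = 1 − 295.15/749.82 = 0.6064.
W = η·Q_H = 0.6064 × 148 = 89.74 kW.

Ẇ ≈ 89.74 kW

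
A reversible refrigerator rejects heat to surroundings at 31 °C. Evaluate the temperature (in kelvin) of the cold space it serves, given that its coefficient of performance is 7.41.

T_C ≈ 268.0 K

T_H = 31 °C → 31 + 273.15 = 304.15 K.
COP_R = T_C/(T_H − T_C) ⇒ T_C = T_H·COP_R/(1 + COP_R) = 304.15 × 7.41/(1 + 7.41) = 268.0 K.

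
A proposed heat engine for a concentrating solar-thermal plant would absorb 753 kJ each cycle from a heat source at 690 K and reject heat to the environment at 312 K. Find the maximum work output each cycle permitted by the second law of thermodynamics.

The second-law ceiling is the Carnot efficiency, η_max = 1 − T_C/T_H = 1 − 312.00/690.00 = 0.5478.
W_max = η_max · Q_H = 0.5478 × 753 = 413 kJ.

W_max ≈ 413 kJ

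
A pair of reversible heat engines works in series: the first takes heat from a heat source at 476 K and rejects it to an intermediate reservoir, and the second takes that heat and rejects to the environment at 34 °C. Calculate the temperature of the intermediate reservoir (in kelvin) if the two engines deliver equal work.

T_m ≈ 391.6 K

T_C = 34 °C → 34 + 273.15 = 307.15 K.
For reversible stages Q_m = Q_H·(T_m/T_H). Setting W₁ = Q_H(1 − T_m/T_H) equal to W₂ = Q_m(1 − T_C/T_m) = Q_H·(T_m − T_C)/T_H gives T_H − T_m = T_m − T_C, so T_m = (T_H + T_C)/2 = (476.00 + 307.15)/2 = 391.6 K.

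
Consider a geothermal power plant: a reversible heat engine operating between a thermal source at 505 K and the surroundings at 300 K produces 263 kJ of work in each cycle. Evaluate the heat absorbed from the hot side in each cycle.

For a reversible engine, η = 1 − T_C/T_H = 1 − 300.00/505.00 = 0.4059.
Q_H = W/η = 263/0.4059 = 648 kJ.

Q_H ≈ 648 kJ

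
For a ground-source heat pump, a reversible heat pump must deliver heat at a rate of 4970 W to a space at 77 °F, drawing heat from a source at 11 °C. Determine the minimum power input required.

Ẇ_in ≈ 233 W

T_H = 77 °F → (77 − 32) × 5/9 = 25.00 °C = 298.15 K.
T_C = 11 °C → 11 + 273.15 = 284.15 K.
The Carnot heat-pump COP is COP_HP = T_H/(T_H − T_C) = 298.15/14.00 = 21.2964.
W = Q_H/COP_HP = 4970/21.2964 = 233 W.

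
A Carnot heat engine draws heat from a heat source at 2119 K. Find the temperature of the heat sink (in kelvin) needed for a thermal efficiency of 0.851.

From η = 1 − T_C/T_H, T_C = T_H·(1 − η) = 2119.00 × (1 − 0.851) = 315.7 K.

T_C ≈ 315.7 K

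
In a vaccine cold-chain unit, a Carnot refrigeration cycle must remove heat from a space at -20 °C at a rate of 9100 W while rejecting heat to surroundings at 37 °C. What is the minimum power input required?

T_H = 37 °C → 37 + 273.15 = 310.15 K.
T_C = -20 °C → -20 + 273.15 = 253.15 K.
COP_R = T_C/(T_H − T_C) = 253.15/57.00 = 4.4412.
W = Q_C/COP_R = 9100/4.4412 = 2050 W.

Ẇ_in ≈ 2050 W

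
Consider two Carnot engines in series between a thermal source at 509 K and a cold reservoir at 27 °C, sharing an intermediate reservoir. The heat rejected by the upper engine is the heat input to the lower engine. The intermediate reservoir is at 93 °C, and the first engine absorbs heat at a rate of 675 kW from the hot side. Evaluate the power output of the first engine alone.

T_C = 27 °C → 27 + 273.15 = 300.15 K.
T_m = 93 °C → 93 + 273.15 = 366.15 K.
First-stage efficiency η₁ = 1 − T_m/T_H = 1 − 366.15/509.00 = 0.2806.
W₁ = η₁·Q_H = 0.2806 × 675 = 189.4 kW.

Ẇ₁ ≈ 189.4 kW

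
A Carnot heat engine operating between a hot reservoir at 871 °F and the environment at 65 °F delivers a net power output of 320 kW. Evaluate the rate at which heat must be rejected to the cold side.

Q̇_C ≈ 208 kW

T_H = 871 °F → (871 − 32) × 5/9 = 466.11 °C = 739.26 K.
T_C = 65 °F → (65 − 32) × 5/9 = 18.33 °C = 291.48 K.
Carnot efficiency: η = 1 − T_C/T_H = 1 − 291.48/739.26 = 0.6057.
Since Q_C/Q_H = T_C/T_H and Q_H = W/η, Q_C = W·T_C/(T_H − T_C) = 320 × 291.48/447.78 = 208 kW.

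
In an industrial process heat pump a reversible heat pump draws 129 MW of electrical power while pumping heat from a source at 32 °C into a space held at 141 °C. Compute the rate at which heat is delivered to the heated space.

T_H = 141 °C → 141 + 273.15 = 414.15 K.
T_C = 32 °C → 32 + 273.15 = 305.15 K.
The Carnot heat-pump COP is COP_HP = T_H/(T_H − T_C) = 414.15/109.00 = 3.7995.
Q_H = COP_HP · W = 3.7995 × 129 = 490 MW.

Q̇_H ≈ 490 MW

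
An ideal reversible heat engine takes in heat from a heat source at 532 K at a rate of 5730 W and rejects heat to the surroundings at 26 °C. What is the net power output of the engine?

Ẇ ≈ 2510 W

T_C = 26 °C → 26 + 273.15 = 299.15 K.
The Carnot efficiency is η = 1 − T_C/T_H = 1 − 299.15/532.00 = 0.4377.
W = η·Q_H = 0.4377 × 5730 = 2510 W.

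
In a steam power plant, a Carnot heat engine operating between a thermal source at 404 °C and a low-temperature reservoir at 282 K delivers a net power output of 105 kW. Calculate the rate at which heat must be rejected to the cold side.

Q̇_C ≈ 74.9 kW

T_H = 404 °C → 404 + 273.15 = 677.15 K.
The Carnot efficiency is η = 1 − T_C/T_H = 1 − 282.00/677.15 = 0.5835.
Since Q_C/Q_H = T_C/T_H and Q_H = W/η, Q_C = W·T_C/(T_H − T_C) = 105 × 282.00/395.15 = 74.9 kW.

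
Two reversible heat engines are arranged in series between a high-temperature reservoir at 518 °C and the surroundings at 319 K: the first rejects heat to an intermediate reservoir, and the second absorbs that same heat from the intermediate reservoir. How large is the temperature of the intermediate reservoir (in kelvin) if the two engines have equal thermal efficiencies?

T_H = 518 °C → 518 + 273.15 = 791.15 K.
Equal efficiencies require 1 − T_m/T_H = 1 − T_C/T_m, i.e. T_m/T_H = T_C/T_m, so T_m = √(T_H·T_C) = √(791.15 × 319.00) = 502.4 K.

T_m ≈ 502.4 K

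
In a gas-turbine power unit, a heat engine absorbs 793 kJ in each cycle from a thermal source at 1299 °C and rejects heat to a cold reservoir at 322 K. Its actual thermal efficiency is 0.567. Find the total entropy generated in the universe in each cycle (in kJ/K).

T_H = 1299 °C → 1299 + 273.15 = 1572.15 K.
W = η·Q_H = 0.567 × 793 = 449.6 kJ, so Q_C = Q_H − W = 343.4 kJ.
Reservoir entropy changes: ΔS_H = −Q_H/T_H = −793/1572.15 = -0.5044 kJ/K and ΔS_C = +Q_C/T_C = 343.4/322.00 = 1.066 kJ/K.
ΔS_univ = −Q_H/T_H + Q_C/T_C = 0.5620 kJ/K (> 0, since η = 0.567 < η_Carnot = 0.795).

ΔS_univ ≈ 0.5620 kJ/K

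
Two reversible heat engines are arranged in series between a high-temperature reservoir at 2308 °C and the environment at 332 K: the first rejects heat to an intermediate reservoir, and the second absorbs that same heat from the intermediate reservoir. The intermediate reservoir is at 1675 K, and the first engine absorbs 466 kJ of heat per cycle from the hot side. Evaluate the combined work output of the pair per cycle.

T_H = 2308 °C → 2308 + 273.15 = 2581.15 K.
Two reversible stages in series are equivalent to a single Carnot engine between T_H and T_C, so η_total = 1 − T_C/T_H = 1 − 332.00/2581.15 = 0.8714.
W_total = η_total · Q_H = 0.8714 × 466 = 406 kJ.

W_total ≈ 406 kJ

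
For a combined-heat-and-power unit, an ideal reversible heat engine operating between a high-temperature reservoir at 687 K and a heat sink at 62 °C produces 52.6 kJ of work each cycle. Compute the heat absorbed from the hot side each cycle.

Q_H ≈ 103 kJ

T_C = 62 °C → 62 + 273.15 = 335.15 K.
For a reversible engine, η = 1 − T_C/T_H = 1 − 335.15/687.00 = 0.5122.
Q_H = W/η = 52.6/0.5122 = 103 kJ.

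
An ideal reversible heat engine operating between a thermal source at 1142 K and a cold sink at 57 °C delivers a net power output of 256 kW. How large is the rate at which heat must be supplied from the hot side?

T_C = 57 °C → 57 + 273.15 = 330.15 K.
η_rev = 1 − T_C/T_H = 1 − 330.15/1142.00 = 0.7109.
Q_H = W/η = 256/0.7109 = 360 kW.

Q̇_H ≈ 360 kW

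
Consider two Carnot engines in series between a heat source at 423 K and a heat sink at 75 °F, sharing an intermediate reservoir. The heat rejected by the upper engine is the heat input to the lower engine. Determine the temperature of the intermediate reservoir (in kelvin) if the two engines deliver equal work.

T_m ≈ 360 K

T_C = 75 °F → (75 − 32) × 5/9 = 23.89 °C = 297.04 K.
For reversible stages Q_m = Q_H·(T_m/T_H). Setting W₁ = Q_H(1 − T_m/T_H) equal to W₂ = Q_m(1 − T_C/T_m) = Q_H·(T_m − T_C)/T_H gives T_H − T_m = T_m − T_C, so T_m = (T_H + T_C)/2 = (423.00 + 297.04)/2 = 360 K.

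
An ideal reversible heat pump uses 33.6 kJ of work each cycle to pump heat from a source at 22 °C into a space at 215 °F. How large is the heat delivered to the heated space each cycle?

T_H = 215 °F → (215 − 32) × 5/9 = 101.67 °C = 374.82 K.
T_C = 22 °C → 22 + 273.15 = 295.15 K.
The Carnot heat-pump COP is COP_HP = T_H/(T_H − T_C) = 374.82/79.67 = 4.7048.
Q_H = COP_HP · W = 4.7048 × 33.6 = 158.1 kJ.

Q_H ≈ 158.1 kJ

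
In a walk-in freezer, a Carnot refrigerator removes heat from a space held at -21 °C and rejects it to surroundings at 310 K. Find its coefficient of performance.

T_C = -21 °C → -21 + 273.15 = 252.15 K.
Carnot COP: COP_R = T_C/(T_H − T_C) = 252.15/(310.00 − 252.15) = 4.36.

COP_R ≈ 4.36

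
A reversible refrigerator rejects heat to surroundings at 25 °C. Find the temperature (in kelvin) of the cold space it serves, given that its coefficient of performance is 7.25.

T_C ≈ 262 K

T_H = 25 °C → 25 + 273.15 = 298.15 K.
COP_R = T_C/(T_H − T_C) ⇒ T_C = T_H·COP_R/(1 + COP_R) = 298.15 × 7.25/(1 + 7.25) = 262 K.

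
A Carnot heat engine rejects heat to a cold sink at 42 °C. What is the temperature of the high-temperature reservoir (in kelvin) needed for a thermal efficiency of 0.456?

T_C = 42 °C → 42 + 273.15 = 315.15 K.
From η = 1 − T_C/T_H, solving for T_H gives T_H = T_C/(1 − η) = 315.15/(1 − 0.456) = 579.3 K.

T_H ≈ 579.3 K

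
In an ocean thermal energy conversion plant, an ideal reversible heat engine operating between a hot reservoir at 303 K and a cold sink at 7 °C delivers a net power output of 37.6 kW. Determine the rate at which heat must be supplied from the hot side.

T_C = 7 °C → 7 + 273.15 = 280.15 K.
Since the cycle is reversible, η = 1 − T_C/T_H = 1 − 280.15/303.00 = 0.0754.
Q_H = W/η = 37.6/0.0754 = 499 kW.

Q̇_H ≈ 499 kW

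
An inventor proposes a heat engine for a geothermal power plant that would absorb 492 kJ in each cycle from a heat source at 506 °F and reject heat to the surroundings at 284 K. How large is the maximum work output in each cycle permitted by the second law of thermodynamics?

T_H = 506 °F → (506 − 32) × 5/9 = 263.33 °C = 536.48 K.
By the Carnot theorem, η_max = 1 − T_C/T_H = 1 − 284.00/536.48 = 0.4706.
W_max = η_max · Q_H = 0.4706 × 492 = 232 kJ.

W_max ≈ 232 kJ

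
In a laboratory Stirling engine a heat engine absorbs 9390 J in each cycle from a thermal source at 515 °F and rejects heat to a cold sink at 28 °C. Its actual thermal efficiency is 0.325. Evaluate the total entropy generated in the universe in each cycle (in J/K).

T_H = 515 °F → (515 − 32) × 5/9 = 268.33 °C = 541.48 K.
T_C = 28 °C → 28 + 273.15 = 301.15 K.
W = η·Q_H = 0.325 × 9390 = 3052 J, so Q_C = Q_H − W = 6338 J.
The hot reservoir loses entropy Q_H/T_H = 9390/541.48 = 17.34 J/K; the cold reservoir gains Q_C/T_C = 6338/301.15 = 21.05 J/K.
ΔS_univ = −Q_H/T_H + Q_C/T_C = 3.71 J/K (> 0, since η = 0.325 < η_Carnot = 0.444).

ΔS_univ ≈ 3.71 J/K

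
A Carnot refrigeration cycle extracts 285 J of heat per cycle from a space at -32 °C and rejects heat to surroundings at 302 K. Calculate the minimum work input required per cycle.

W_in ≈ 71.9 J

T_C = -32 °C → -32 + 273.15 = 241.15 K.
COP_R = T_C/(T_H − T_C) = 241.15/60.85 = 3.9630.
W = Q_C/COP_R = 285/3.9630 = 71.9 J.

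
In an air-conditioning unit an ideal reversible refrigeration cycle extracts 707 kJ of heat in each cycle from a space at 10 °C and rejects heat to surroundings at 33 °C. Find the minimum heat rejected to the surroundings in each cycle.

Q_H ≈ 764 kJ

T_H = 33 °C → 33 + 273.15 = 306.15 K.
T_C = 10 °C → 10 + 273.15 = 283.15 K.
For a reversible cycle Q_H/Q_C = T_H/T_C, so Q_H = Q_C·T_H/T_C = 707 × 306.15/283.15 = 764 kJ.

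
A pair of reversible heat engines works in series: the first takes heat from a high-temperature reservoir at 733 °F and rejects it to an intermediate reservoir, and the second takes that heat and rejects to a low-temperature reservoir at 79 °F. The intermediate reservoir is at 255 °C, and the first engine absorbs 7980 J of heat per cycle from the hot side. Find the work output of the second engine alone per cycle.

W₂ ≈ 2757 J

T_H = 733 °F → (733 − 32) × 5/9 = 389.44 °C = 662.59 K.
T_C = 79 °F → (79 − 32) × 5/9 = 26.11 °C = 299.26 K.
T_m = 255 °C → 255 + 273.15 = 528.15 K.
Heat entering the second stage: Q_m = Q_H·(T_m/T_H) = 7980 × 528.15/662.59 = 6361 J.
Second-stage efficiency η₂ = 1 − T_C/T_m = 1 − 299.26/528.15 = 0.4334, so W₂ = η₂·Q_m = 2757 J.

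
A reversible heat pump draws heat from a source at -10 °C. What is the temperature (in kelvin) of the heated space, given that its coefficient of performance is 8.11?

T_H ≈ 300 K

T_C = -10 °C → -10 + 273.15 = 263.15 K.
COP_HP = T_H/(T_H − T_C) ⇒ T_H = T_C·COP_HP/(COP_HP − 1) = 263.15 × 8.11/(8.11 − 1) = 300 K.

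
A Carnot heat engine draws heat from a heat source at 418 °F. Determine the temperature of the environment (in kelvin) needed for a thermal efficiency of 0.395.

T_C ≈ 295.0 K

T_H = 418 °F → (418 − 32) × 5/9 = 214.44 °C = 487.59 K.
From η = 1 − T_C/T_H, T_C = T_H·(1 − η) = 487.59 × (1 − 0.395) = 295.0 K.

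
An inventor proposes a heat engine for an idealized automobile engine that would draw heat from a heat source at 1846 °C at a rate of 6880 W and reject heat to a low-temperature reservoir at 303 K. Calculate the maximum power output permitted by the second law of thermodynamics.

Ẇ_max ≈ 5896 W

T_H = 1846 °C → 1846 + 273.15 = 2119.15 K.
The second-law ceiling is the Carnot efficiency, η_max = 1 − T_C/T_H = 1 − 303.00/2119.15 = 0.8570.
W_max = η_max · Q_H = 0.8570 × 6880 = 5896 W.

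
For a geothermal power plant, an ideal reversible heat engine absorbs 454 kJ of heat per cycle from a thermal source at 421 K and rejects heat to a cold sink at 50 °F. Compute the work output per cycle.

T_C = 50 °F → (50 − 32) × 5/9 = 10.00 °C = 283.15 K.
The Carnot efficiency is η = 1 − T_C/T_H = 1 − 283.15/421.00 = 0.3274.
W = η·Q_H = 0.3274 × 454 = 148.7 kJ.

W ≈ 148.7 kJ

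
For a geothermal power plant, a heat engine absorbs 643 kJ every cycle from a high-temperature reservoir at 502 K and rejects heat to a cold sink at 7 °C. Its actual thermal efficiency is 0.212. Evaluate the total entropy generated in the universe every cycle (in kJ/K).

ΔS_univ ≈ 0.5277 kJ/K

T_C = 7 °C → 7 + 273.15 = 280.15 K.
W = η·Q_H = 0.212 × 643 = 136.3 kJ, so Q_C = Q_H − W = 506.7 kJ.
Entropy balance on the reservoirs: −Q_H/T_H = -1.281 kJ/K, +Q_C/T_C = 1.809 kJ/K.
ΔS_univ = −Q_H/T_H + Q_C/T_C = 0.5277 kJ/K (> 0, since η = 0.212 < η_Carnot = 0.442).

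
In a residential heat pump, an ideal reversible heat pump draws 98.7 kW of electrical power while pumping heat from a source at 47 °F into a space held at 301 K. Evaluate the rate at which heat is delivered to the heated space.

T_C = 47 °F → (47 − 32) × 5/9 = 8.33 °C = 281.48 K.
The Carnot heat-pump COP is COP_HP = T_H/(T_H − T_C) = 301.00/19.52 = 15.4227.
Q_H = COP_HP · W = 15.4227 × 98.7 = 1520 kW.

Q̇_H ≈ 1520 kW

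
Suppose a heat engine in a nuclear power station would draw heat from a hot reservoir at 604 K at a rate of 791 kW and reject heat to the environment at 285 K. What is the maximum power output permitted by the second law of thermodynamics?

Ẇ_max ≈ 418 kW

By the Carnot theorem, η_max = 1 − T_C/T_H = 1 − 285.00/604.00 = 0.5281.
W_max = η_max · Q_H = 0.5281 × 791 = 418 kW.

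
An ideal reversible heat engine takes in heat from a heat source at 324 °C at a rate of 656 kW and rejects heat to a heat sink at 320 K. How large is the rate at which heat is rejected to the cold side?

T_H = 324 °C → 324 + 273.15 = 597.15 K.
Carnot efficiency: η = 1 − T_C/T_H = 1 − 320.00/597.15 = 0.4641.
For a reversible cycle Q_C/Q_H = T_C/T_H, so Q_C = 656 × 320.00/597.15 = 352 kW.

Q̇_C ≈ 352 kW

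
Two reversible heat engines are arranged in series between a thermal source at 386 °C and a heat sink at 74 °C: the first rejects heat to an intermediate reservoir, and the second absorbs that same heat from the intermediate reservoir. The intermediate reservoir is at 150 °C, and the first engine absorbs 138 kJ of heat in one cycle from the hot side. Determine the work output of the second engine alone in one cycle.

W₂ ≈ 15.9 kJ

T_H = 386 °C → 386 + 273.15 = 659.15 K.
T_C = 74 °C → 74 + 273.15 = 347.15 K.
T_m = 150 °C → 150 + 273.15 = 423.15 K.
Heat entering the second stage: Q_m = Q_H·(T_m/T_H) = 138 × 423.15/659.15 = 88.6 kJ.
Second-stage efficiency η₂ = 1 − T_C/T_m = 1 − 347.15/423.15 = 0.1796, so W₂ = η₂·Q_m = 15.9 kJ.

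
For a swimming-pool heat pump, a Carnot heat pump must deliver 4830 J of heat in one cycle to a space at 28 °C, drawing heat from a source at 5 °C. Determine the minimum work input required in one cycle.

T_H = 28 °C → 28 + 273.15 = 301.15 K.
T_C = 5 °C → 5 + 273.15 = 278.15 K.
COP_HP = T_H/(T_H − T_C) = 301.15/23.00 = 13.0935.
W = Q_H/COP_HP = 4830/13.0935 = 369 J.

W_in ≈ 369 J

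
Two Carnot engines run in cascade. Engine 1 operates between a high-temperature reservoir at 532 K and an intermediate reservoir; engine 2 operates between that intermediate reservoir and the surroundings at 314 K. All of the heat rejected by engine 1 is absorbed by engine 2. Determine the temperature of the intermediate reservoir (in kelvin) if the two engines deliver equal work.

For reversible stages Q_m = Q_H·(T_m/T_H). Setting W₁ = Q_H(1 − T_m/T_H) equal to W₂ = Q_m(1 − T_C/T_m) = Q_H·(T_m − T_C)/T_H gives T_H − T_m = T_m − T_C, so T_m = (T_H + T_C)/2 = (532.00 + 314.00)/2 = 423.0 K.

T_m ≈ 423.0 K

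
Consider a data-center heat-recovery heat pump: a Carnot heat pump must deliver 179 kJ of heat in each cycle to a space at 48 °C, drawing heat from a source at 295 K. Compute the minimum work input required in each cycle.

T_H = 48 °C → 48 + 273.15 = 321.15 K.
Reversible heating COP: COP_HP = T_H/(T_H − T_C) = 321.15/26.15 = 12.2811.
W = Q_H/COP_HP = 179/12.2811 = 14.6 kJ.

W_in ≈ 14.6 kJ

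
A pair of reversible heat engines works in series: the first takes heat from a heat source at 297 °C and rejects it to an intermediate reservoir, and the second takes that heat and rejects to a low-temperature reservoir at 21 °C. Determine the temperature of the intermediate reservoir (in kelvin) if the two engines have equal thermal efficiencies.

T_m ≈ 410 K

T_H = 297 °C → 297 + 273.15 = 570.15 K.
T_C = 21 °C → 21 + 273.15 = 294.15 K.
Equal efficiencies require 1 − T_m/T_H = 1 − T_C/T_m, i.e. T_m/T_H = T_C/T_m, so T_m = √(T_H·T_C) = √(570.15 × 294.15) = 410 K.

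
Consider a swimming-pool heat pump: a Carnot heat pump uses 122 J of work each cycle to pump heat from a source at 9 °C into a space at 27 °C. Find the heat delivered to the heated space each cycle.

Q_H ≈ 2030 J

T_H = 27 °C → 27 + 273.15 = 300.15 K.
T_C = 9 °C → 9 + 273.15 = 282.15 K.
COP_HP = T_H/(T_H − T_C) = 300.15/18.00 = 16.6750.
Q_H = COP_HP · W = 16.6750 × 122 = 2030 J.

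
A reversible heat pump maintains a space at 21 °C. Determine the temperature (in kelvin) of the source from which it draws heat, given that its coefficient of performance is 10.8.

T_C ≈ 267 K

T_H = 21 °C → 21 + 273.15 = 294.15 K.
COP_HP = T_H/(T_H − T_C) ⇒ T_C = T_H·(COP_HP − 1)/COP_HP = 294.15 × (10.8 − 1)/10.8 = 267 K.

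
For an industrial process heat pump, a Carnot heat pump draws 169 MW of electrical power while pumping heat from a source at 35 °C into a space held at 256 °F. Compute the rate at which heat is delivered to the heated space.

T_H = 256 °F → (256 − 32) × 5/9 = 124.44 °C = 397.59 K.
T_C = 35 °C → 35 + 273.15 = 308.15 K.
Reversible heating COP: COP_HP = T_H/(T_H − T_C) = 397.59/89.44 = 4.4452.
Q_H = COP_HP · W = 4.4452 × 169 = 751 MW.

Q̇_H ≈ 751 MW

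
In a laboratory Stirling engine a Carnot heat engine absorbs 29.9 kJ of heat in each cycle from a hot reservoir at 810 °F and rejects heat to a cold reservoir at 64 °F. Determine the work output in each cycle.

T_H = 810 °F → (810 − 32) × 5/9 = 432.22 °C = 705.37 K.
T_C = 64 °F → (64 − 32) × 5/9 = 17.78 °C = 290.93 K.
The Carnot efficiency is η = 1 − T_C/T_H = 1 − 290.93/705.37 = 0.5876.
W = η·Q_H = 0.5876 × 29.9 = 17.6 kJ.

W ≈ 17.6 kJ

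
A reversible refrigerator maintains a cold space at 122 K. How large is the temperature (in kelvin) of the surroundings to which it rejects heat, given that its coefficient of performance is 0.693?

COP_R = T_C/(T_H − T_C) ⇒ T_H = T_C·(1 + 1/COP_R) = 122.00 × (1 + 1/0.693) = 298 K.

T_H ≈ 298 K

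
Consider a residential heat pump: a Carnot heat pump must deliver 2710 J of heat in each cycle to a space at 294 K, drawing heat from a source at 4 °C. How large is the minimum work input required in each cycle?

W_in ≈ 155 J

T_C = 4 °C → 4 + 273.15 = 277.15 K.
The Carnot heat-pump COP is COP_HP = T_H/(T_H − T_C) = 294.00/16.85 = 17.4481.
W = Q_H/COP_HP = 2710/17.4481 = 155 J.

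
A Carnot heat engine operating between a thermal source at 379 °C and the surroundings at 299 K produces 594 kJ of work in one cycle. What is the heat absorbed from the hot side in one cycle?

Q_H ≈ 1097 kJ

T_H = 379 °C → 379 + 273.15 = 652.15 K.
Since the cycle is reversible, η = 1 − T_C/T_H = 1 − 299.00/652.15 = 0.5415.
Q_H = W/η = 594/0.5415 = 1097 kJ.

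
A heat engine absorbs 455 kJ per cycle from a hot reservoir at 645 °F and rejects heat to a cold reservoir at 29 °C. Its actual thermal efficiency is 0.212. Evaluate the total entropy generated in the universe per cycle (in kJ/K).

ΔS_univ ≈ 0.445 kJ/K

T_H = 645 °F → (645 − 32) × 5/9 = 340.56 °C = 613.71 K.
T_C = 29 °C → 29 + 273.15 = 302.15 K.
W = η·Q_H = 0.212 × 455 = 96.46 kJ, so Q_C = Q_H − W = 358.5 kJ.
Entropy balance on the reservoirs: −Q_H/T_H = -0.7414 kJ/K, +Q_C/T_C = 1.187 kJ/K.
ΔS_univ = −Q_H/T_H + Q_C/T_C = 0.445 kJ/K (> 0, since η = 0.212 < η_Carnot = 0.508).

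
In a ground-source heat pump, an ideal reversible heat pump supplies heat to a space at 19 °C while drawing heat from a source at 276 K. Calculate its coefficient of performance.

COP_HP ≈ 18.09

T_H = 19 °C → 19 + 273.15 = 292.15 K.
Reversible heating COP: COP_HP = T_H/(T_H − T_C) = 292.15/(292.15 − 276.00) = 18.09.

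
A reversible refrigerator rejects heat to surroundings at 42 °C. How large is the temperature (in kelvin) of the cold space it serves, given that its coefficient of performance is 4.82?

T_C ≈ 261 K

T_H = 42 °C → 42 + 273.15 = 315.15 K.
COP_R = T_C/(T_H − T_C) ⇒ T_C = T_H·COP_R/(1 + COP_R) = 315.15 × 4.82/(1 + 4.82) = 261 K.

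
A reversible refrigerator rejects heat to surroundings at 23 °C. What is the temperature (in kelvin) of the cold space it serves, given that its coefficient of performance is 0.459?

T_C ≈ 93.17 K

T_H = 23 °C → 23 + 273.15 = 296.15 K.
COP_R = T_C/(T_H − T_C) ⇒ T_C = T_H·COP_R/(1 + COP_R) = 296.15 × 0.459/(1 + 0.459) = 93.17 K.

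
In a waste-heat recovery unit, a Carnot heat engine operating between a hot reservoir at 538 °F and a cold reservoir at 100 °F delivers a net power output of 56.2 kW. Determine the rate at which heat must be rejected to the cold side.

Q̇_C ≈ 71.8 kW

T_H = 538 °F → (538 − 32) × 5/9 = 281.11 °C = 554.26 K.
T_C = 100 °F → (100 − 32) × 5/9 = 37.78 °C = 310.93 K.
Since the cycle is reversible, η = 1 − T_C/T_H = 1 − 310.93/554.26 = 0.4390.
Since Q_C/Q_H = T_C/T_H and Q_H = W/η, Q_C = W·T_C/(T_H − T_C) = 56.2 × 310.93/243.33 = 71.8 kW.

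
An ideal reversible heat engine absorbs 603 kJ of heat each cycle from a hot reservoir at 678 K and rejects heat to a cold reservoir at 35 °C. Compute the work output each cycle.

T_C = 35 °C → 35 + 273.15 = 308.15 K.
Since the cycle is reversible, η = 1 − T_C/T_H = 1 − 308.15/678.00 = 0.5455.
W = η·Q_H = 0.5455 × 603 = 329 kJ.

W ≈ 329 kJ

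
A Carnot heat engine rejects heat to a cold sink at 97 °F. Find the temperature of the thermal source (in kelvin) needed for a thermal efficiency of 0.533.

T_H ≈ 662 K

T_C = 97 °F → (97 − 32) × 5/9 = 36.11 °C = 309.26 K.
From η = 1 − T_C/T_H, solving for T_H gives T_H = T_C/(1 − η) = 309.26/(1 − 0.533) = 662 K.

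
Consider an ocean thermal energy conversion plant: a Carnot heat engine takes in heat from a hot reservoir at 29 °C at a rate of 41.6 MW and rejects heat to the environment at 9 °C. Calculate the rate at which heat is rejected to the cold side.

T_H = 29 °C → 29 + 273.15 = 302.15 K.
T_C = 9 °C → 9 + 273.15 = 282.15 K.
Since the cycle is reversible, η = 1 − T_C/T_H = 1 − 282.15/302.15 = 0.0662.
For a reversible cycle Q_C/Q_H = T_C/T_H, so Q_C = 41.6 × 282.15/302.15 = 38.8 MW.

Q̇_C ≈ 38.8 MW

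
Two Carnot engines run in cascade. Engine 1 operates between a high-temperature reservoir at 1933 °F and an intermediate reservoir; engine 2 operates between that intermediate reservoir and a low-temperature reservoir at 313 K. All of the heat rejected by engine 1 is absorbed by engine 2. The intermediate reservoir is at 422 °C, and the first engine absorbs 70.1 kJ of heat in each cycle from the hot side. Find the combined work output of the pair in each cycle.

W_total ≈ 53.6 kJ

T_H = 1933 °F → (1933 − 32) × 5/9 = 1056.11 °C = 1329.26 K.
Two reversible stages in series are equivalent to a single Carnot engine between T_H and T_C, so η_total = 1 − T_C/T_H = 1 − 313.00/1329.26 = 0.7645.
W_total = η_total · Q_H = 0.7645 × 70.1 = 53.6 kJ.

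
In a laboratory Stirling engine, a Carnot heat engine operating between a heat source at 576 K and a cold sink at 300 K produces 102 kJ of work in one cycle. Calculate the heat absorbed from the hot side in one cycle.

For a reversible engine, η = 1 − T_C/T_H = 1 − 300.00/576.00 = 0.4792.
Q_H = W/η = 102/0.4792 = 213 kJ.

Q_H ≈ 213 kJ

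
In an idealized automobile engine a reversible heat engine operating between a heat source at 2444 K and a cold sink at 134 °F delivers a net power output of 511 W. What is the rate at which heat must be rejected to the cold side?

Q̇_C ≈ 79.72 W

T_C = 134 °F → (134 − 32) × 5/9 = 56.67 °C = 329.82 K.
The Carnot efficiency is η = 1 − T_C/T_H = 1 − 329.82/2444.00 = 0.8651.
Since Q_C/Q_H = T_C/T_H and Q_H = W/η, Q_C = W·T_C/(T_H − T_C) = 511 × 329.82/2114.18 = 79.72 W.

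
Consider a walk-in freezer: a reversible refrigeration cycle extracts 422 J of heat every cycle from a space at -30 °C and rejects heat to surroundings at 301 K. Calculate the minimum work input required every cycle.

W_in ≈ 100 J

T_C = -30 °C → -30 + 273.15 = 243.15 K.
Carnot COP: COP_R = T_C/(T_H − T_C) = 243.15/57.85 = 4.2031.
W = Q_C/COP_R = 422/4.2031 = 100 J.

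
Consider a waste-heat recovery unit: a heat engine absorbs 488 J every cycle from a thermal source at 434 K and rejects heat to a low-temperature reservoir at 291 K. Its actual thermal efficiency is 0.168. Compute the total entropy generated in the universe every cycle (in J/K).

W = η·Q_H = 0.168 × 488 = 81.98 J, so Q_C = Q_H − W = 406.0 J.
The hot reservoir loses entropy Q_H/T_H = 488/434.00 = 1.124 J/K; the cold reservoir gains Q_C/T_C = 406.0/291.00 = 1.395 J/K.
ΔS_univ = −Q_H/T_H + Q_C/T_C = 0.2708 J/K (> 0, since η = 0.168 < η_Carnot = 0.329).

ΔS_univ ≈ 0.2708 J/K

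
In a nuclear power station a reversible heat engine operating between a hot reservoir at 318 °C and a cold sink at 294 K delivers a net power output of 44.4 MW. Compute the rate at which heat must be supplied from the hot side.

Q̇_H ≈ 88.33 MW

T_H = 318 °C → 318 + 273.15 = 591.15 K.
The Carnot efficiency is η = 1 − T_C/T_H = 1 − 294.00/591.15 = 0.5027.
Q_H = W/η = 44.4/0.5027 = 88.33 MW.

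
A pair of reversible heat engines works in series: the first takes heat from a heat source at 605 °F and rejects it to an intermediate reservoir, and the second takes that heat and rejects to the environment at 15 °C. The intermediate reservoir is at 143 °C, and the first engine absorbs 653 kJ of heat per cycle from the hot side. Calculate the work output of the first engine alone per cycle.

T_H = 605 °F → (605 − 32) × 5/9 = 318.33 °C = 591.48 K.
T_C = 15 °C → 15 + 273.15 = 288.15 K.
T_m = 143 °C → 143 + 273.15 = 416.15 K.
First-stage efficiency η₁ = 1 − T_m/T_H = 1 − 416.15/591.48 = 0.2964.
W₁ = η₁·Q_H = 0.2964 × 653 = 194 kJ.

W₁ ≈ 194 kJ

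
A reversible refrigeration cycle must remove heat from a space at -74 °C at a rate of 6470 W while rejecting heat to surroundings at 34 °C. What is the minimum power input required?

Ẇ_in ≈ 3509 W

T_H = 34 °C → 34 + 273.15 = 307.15 K.
T_C = -74 °C → -74 + 273.15 = 199.15 K.
COP_R = T_C/(T_H − T_C) = 199.15/108.00 = 1.8440.
W = Q_C/COP_R = 6470/1.8440 = 3509 W.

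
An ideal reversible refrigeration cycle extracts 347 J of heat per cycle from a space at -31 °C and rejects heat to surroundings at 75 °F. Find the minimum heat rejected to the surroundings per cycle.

Q_H ≈ 426 J

T_H = 75 °F → (75 − 32) × 5/9 = 23.89 °C = 297.04 K.
T_C = -31 °C → -31 + 273.15 = 242.15 K.
For a reversible cycle Q_H/Q_C = T_H/T_C, so Q_H = Q_C·T_H/T_C = 347 × 297.04/242.15 = 426 J.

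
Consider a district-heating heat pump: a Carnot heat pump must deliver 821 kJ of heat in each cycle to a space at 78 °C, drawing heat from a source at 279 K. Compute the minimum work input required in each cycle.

W_in ≈ 168.7 kJ

T_H = 78 °C → 78 + 273.15 = 351.15 K.
For a reversible heat pump, COP_HP = T_H/(T_H − T_C) = 351.15/72.15 = 4.8669.
W = Q_H/COP_HP = 821/4.8669 = 168.7 kJ.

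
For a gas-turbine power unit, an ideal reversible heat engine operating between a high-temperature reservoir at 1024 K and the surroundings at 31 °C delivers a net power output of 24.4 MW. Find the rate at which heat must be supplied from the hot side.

Q̇_H ≈ 34.7 MW

T_C = 31 °C → 31 + 273.15 = 304.15 K.
Since the cycle is reversible, η = 1 − T_C/T_H = 1 − 304.15/1024.00 = 0.7030.
Q_H = W/η = 24.4/0.7030 = 34.7 MW.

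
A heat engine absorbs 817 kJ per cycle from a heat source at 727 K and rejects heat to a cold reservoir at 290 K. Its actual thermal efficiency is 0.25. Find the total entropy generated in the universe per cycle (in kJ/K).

W = η·Q_H = 0.25 × 817 = 204.2 kJ, so Q_C = Q_H − W = 612.8 kJ.
Reservoir entropy changes: ΔS_H = −Q_H/T_H = −817/727.00 = -1.124 kJ/K and ΔS_C = +Q_C/T_C = 612.8/290.00 = 2.113 kJ/K.
ΔS_univ = −Q_H/T_H + Q_C/T_C = 0.9891 kJ/K (> 0, since η = 0.25 < η_Carnot = 0.601).

ΔS_univ ≈ 0.9891 kJ/K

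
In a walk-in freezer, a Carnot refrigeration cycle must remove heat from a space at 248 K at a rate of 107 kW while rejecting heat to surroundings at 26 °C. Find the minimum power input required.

Ẇ_in ≈ 22.1 kW

T_H = 26 °C → 26 + 273.15 = 299.15 K.
COP_R = T_C/(T_H − T_C) = 248.00/51.15 = 4.8485.
W = Q_C/COP_R = 107/4.8485 = 22.1 kW.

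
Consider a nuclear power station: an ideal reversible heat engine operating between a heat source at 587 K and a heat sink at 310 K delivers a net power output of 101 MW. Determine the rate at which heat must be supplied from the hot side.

For a reversible engine, η = 1 − T_C/T_H = 1 − 310.00/587.00 = 0.4719.
Q_H = W/η = 101/0.4719 = 214 MW.

Q̇_H ≈ 214 MW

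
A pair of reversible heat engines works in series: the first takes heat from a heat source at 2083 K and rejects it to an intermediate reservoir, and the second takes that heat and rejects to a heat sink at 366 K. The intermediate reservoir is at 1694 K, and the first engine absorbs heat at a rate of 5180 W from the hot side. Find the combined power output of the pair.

Two reversible stages in series are equivalent to a single Carnot engine between T_H and T_C, so η_total = 1 − T_C/T_H = 1 − 366.00/2083.00 = 0.8243.
W_total = η_total · Q_H = 0.8243 × 5180 = 4270 W.

Ẇ_total ≈ 4270 W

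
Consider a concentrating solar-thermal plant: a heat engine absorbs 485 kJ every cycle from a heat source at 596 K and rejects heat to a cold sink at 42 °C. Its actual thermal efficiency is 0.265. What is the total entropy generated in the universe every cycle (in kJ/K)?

ΔS_univ ≈ 0.3174 kJ/K

T_C = 42 °C → 42 + 273.15 = 315.15 K.
W = η·Q_H = 0.265 × 485 = 128.5 kJ, so Q_C = Q_H − W = 356.5 kJ.
The hot reservoir loses entropy Q_H/T_H = 485/596.00 = 0.8138 kJ/K; the cold reservoir gains Q_C/T_C = 356.5/315.15 = 1.131 kJ/K.
ΔS_univ = −Q_H/T_H + Q_C/T_C = 0.3174 kJ/K (> 0, since η = 0.265 < η_Carnot = 0.471).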